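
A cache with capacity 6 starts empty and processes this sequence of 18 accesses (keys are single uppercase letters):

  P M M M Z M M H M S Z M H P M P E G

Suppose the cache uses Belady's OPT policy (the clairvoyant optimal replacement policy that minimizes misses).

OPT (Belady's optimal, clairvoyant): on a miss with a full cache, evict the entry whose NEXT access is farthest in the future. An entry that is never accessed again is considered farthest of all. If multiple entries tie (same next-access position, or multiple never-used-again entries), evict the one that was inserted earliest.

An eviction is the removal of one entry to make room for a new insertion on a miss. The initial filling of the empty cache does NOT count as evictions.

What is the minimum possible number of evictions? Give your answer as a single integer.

Answer: 1

Derivation:
OPT (Belady) simulation (capacity=6):
  1. access P: MISS. Cache: [P]
  2. access M: MISS. Cache: [P M]
  3. access M: HIT. Next use of M: step 4. Cache: [P M]
  4. access M: HIT. Next use of M: step 6. Cache: [P M]
  5. access Z: MISS. Cache: [P M Z]
  6. access M: HIT. Next use of M: step 7. Cache: [P M Z]
  7. access M: HIT. Next use of M: step 9. Cache: [P M Z]
  8. access H: MISS. Cache: [P M Z H]
  9. access M: HIT. Next use of M: step 12. Cache: [P M Z H]
  10. access S: MISS. Cache: [P M Z H S]
  11. access Z: HIT. Next use of Z: never. Cache: [P M Z H S]
  12. access M: HIT. Next use of M: step 15. Cache: [P M Z H S]
  13. access H: HIT. Next use of H: never. Cache: [P M Z H S]
  14. access P: HIT. Next use of P: step 16. Cache: [P M Z H S]
  15. access M: HIT. Next use of M: never. Cache: [P M Z H S]
  16. access P: HIT. Next use of P: never. Cache: [P M Z H S]
  17. access E: MISS. Cache: [P M Z H S E]
  18. access G: MISS, evict P (next use: never). Cache: [M Z H S E G]
Total: 11 hits, 7 misses, 1 evictions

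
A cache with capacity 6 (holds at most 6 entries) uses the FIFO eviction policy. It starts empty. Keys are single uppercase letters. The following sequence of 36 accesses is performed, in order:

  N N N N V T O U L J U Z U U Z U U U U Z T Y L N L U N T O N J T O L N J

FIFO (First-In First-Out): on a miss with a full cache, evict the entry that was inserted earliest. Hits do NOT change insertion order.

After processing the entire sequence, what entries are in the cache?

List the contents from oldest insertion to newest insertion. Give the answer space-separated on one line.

FIFO simulation (capacity=6):
  1. access N: MISS. Cache (old->new): [N]
  2. access N: HIT. Cache (old->new): [N]
  3. access N: HIT. Cache (old->new): [N]
  4. access N: HIT. Cache (old->new): [N]
  5. access V: MISS. Cache (old->new): [N V]
  6. access T: MISS. Cache (old->new): [N V T]
  7. access O: MISS. Cache (old->new): [N V T O]
  8. access U: MISS. Cache (old->new): [N V T O U]
  9. access L: MISS. Cache (old->new): [N V T O U L]
  10. access J: MISS, evict N. Cache (old->new): [V T O U L J]
  11. access U: HIT. Cache (old->new): [V T O U L J]
  12. access Z: MISS, evict V. Cache (old->new): [T O U L J Z]
  13. access U: HIT. Cache (old->new): [T O U L J Z]
  14. access U: HIT. Cache (old->new): [T O U L J Z]
  15. access Z: HIT. Cache (old->new): [T O U L J Z]
  16. access U: HIT. Cache (old->new): [T O U L J Z]
  17. access U: HIT. Cache (old->new): [T O U L J Z]
  18. access U: HIT. Cache (old->new): [T O U L J Z]
  19. access U: HIT. Cache (old->new): [T O U L J Z]
  20. access Z: HIT. Cache (old->new): [T O U L J Z]
  21. access T: HIT. Cache (old->new): [T O U L J Z]
  22. access Y: MISS, evict T. Cache (old->new): [O U L J Z Y]
  23. access L: HIT. Cache (old->new): [O U L J Z Y]
  24. access N: MISS, evict O. Cache (old->new): [U L J Z Y N]
  25. access L: HIT. Cache (old->new): [U L J Z Y N]
  26. access U: HIT. Cache (old->new): [U L J Z Y N]
  27. access N: HIT. Cache (old->new): [U L J Z Y N]
  28. access T: MISS, evict U. Cache (old->new): [L J Z Y N T]
  29. access O: MISS, evict L. Cache (old->new): [J Z Y N T O]
  30. access N: HIT. Cache (old->new): [J Z Y N T O]
  31. access J: HIT. Cache (old->new): [J Z Y N T O]
  32. access T: HIT. Cache (old->new): [J Z Y N T O]
  33. access O: HIT. Cache (old->new): [J Z Y N T O]
  34. access L: MISS, evict J. Cache (old->new): [Z Y N T O L]
  35. access N: HIT. Cache (old->new): [Z Y N T O L]
  36. access J: MISS, evict Z. Cache (old->new): [Y N T O L J]
Total: 22 hits, 14 misses, 8 evictions

Answer: Y N T O L J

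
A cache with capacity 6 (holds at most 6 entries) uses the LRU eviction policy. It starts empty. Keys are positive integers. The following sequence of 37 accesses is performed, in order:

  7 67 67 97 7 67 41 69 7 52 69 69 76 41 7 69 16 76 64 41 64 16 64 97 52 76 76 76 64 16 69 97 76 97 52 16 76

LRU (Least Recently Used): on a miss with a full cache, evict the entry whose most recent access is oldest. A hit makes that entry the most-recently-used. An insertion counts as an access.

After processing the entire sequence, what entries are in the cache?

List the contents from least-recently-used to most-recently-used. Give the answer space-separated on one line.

LRU simulation (capacity=6):
  1. access 7: MISS. Cache (LRU->MRU): [7]
  2. access 67: MISS. Cache (LRU->MRU): [7 67]
  3. access 67: HIT. Cache (LRU->MRU): [7 67]
  4. access 97: MISS. Cache (LRU->MRU): [7 67 97]
  5. access 7: HIT. Cache (LRU->MRU): [67 97 7]
  6. access 67: HIT. Cache (LRU->MRU): [97 7 67]
  7. access 41: MISS. Cache (LRU->MRU): [97 7 67 41]
  8. access 69: MISS. Cache (LRU->MRU): [97 7 67 41 69]
  9. access 7: HIT. Cache (LRU->MRU): [97 67 41 69 7]
  10. access 52: MISS. Cache (LRU->MRU): [97 67 41 69 7 52]
  11. access 69: HIT. Cache (LRU->MRU): [97 67 41 7 52 69]
  12. access 69: HIT. Cache (LRU->MRU): [97 67 41 7 52 69]
  13. access 76: MISS, evict 97. Cache (LRU->MRU): [67 41 7 52 69 76]
  14. access 41: HIT. Cache (LRU->MRU): [67 7 52 69 76 41]
  15. access 7: HIT. Cache (LRU->MRU): [67 52 69 76 41 7]
  16. access 69: HIT. Cache (LRU->MRU): [67 52 76 41 7 69]
  17. access 16: MISS, evict 67. Cache (LRU->MRU): [52 76 41 7 69 16]
  18. access 76: HIT. Cache (LRU->MRU): [52 41 7 69 16 76]
  19. access 64: MISS, evict 52. Cache (LRU->MRU): [41 7 69 16 76 64]
  20. access 41: HIT. Cache (LRU->MRU): [7 69 16 76 64 41]
  21. access 64: HIT. Cache (LRU->MRU): [7 69 16 76 41 64]
  22. access 16: HIT. Cache (LRU->MRU): [7 69 76 41 64 16]
  23. access 64: HIT. Cache (LRU->MRU): [7 69 76 41 16 64]
  24. access 97: MISS, evict 7. Cache (LRU->MRU): [69 76 41 16 64 97]
  25. access 52: MISS, evict 69. Cache (LRU->MRU): [76 41 16 64 97 52]
  26. access 76: HIT. Cache (LRU->MRU): [41 16 64 97 52 76]
  27. access 76: HIT. Cache (LRU->MRU): [41 16 64 97 52 76]
  28. access 76: HIT. Cache (LRU->MRU): [41 16 64 97 52 76]
  29. access 64: HIT. Cache (LRU->MRU): [41 16 97 52 76 64]
  30. access 16: HIT. Cache (LRU->MRU): [41 97 52 76 64 16]
  31. access 69: MISS, evict 41. Cache (LRU->MRU): [97 52 76 64 16 69]
  32. access 97: HIT. Cache (LRU->MRU): [52 76 64 16 69 97]
  33. access 76: HIT. Cache (LRU->MRU): [52 64 16 69 97 76]
  34. access 97: HIT. Cache (LRU->MRU): [52 64 16 69 76 97]
  35. access 52: HIT. Cache (LRU->MRU): [64 16 69 76 97 52]
  36. access 16: HIT. Cache (LRU->MRU): [64 69 76 97 52 16]
  37. access 76: HIT. Cache (LRU->MRU): [64 69 97 52 16 76]
Total: 25 hits, 12 misses, 6 evictions

Answer: 64 69 97 52 16 76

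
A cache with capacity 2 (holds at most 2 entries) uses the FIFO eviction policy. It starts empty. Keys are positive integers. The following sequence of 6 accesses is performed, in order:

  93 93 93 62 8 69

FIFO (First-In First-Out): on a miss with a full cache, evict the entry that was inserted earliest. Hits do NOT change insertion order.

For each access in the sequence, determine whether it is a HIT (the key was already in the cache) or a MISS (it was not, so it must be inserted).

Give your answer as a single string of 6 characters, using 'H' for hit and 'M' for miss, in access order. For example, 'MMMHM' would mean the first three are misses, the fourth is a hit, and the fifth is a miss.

Answer: MHHMMM

Derivation:
FIFO simulation (capacity=2):
  1. access 93: MISS. Cache (old->new): [93]
  2. access 93: HIT. Cache (old->new): [93]
  3. access 93: HIT. Cache (old->new): [93]
  4. access 62: MISS. Cache (old->new): [93 62]
  5. access 8: MISS, evict 93. Cache (old->new): [62 8]
  6. access 69: MISS, evict 62. Cache (old->new): [8 69]
Total: 2 hits, 4 misses, 2 evictions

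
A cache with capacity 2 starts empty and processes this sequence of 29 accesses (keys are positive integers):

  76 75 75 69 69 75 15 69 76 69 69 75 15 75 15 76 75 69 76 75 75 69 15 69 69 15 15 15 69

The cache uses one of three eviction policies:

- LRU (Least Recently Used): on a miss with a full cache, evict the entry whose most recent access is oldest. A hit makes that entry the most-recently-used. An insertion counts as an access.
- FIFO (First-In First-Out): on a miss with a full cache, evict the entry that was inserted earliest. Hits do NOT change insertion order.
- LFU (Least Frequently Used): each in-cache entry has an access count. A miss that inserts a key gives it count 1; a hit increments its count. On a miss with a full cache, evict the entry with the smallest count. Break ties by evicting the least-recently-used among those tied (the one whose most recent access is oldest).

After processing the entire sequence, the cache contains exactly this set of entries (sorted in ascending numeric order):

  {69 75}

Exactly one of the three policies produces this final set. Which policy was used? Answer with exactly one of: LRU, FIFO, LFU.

Simulating under each policy and comparing final sets:
  LRU: final set = {15 69} -> differs
  FIFO: final set = {15 69} -> differs
  LFU: final set = {69 75} -> MATCHES target
Only LFU produces the target set.

Answer: LFU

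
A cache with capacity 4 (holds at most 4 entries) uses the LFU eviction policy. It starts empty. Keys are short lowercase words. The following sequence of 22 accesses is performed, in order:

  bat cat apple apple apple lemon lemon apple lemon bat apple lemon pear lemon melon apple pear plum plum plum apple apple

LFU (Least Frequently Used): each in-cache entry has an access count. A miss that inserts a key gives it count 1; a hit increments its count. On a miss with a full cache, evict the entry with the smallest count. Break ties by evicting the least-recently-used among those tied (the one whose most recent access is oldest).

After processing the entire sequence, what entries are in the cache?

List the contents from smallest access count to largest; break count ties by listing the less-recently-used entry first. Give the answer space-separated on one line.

Answer: bat plum lemon apple

Derivation:
LFU simulation (capacity=4):
  1. access bat: MISS. Cache: [bat(c=1)]
  2. access cat: MISS. Cache: [bat(c=1) cat(c=1)]
  3. access apple: MISS. Cache: [bat(c=1) cat(c=1) apple(c=1)]
  4. access apple: HIT, count now 2. Cache: [bat(c=1) cat(c=1) apple(c=2)]
  5. access apple: HIT, count now 3. Cache: [bat(c=1) cat(c=1) apple(c=3)]
  6. access lemon: MISS. Cache: [bat(c=1) cat(c=1) lemon(c=1) apple(c=3)]
  7. access lemon: HIT, count now 2. Cache: [bat(c=1) cat(c=1) lemon(c=2) apple(c=3)]
  8. access apple: HIT, count now 4. Cache: [bat(c=1) cat(c=1) lemon(c=2) apple(c=4)]
  9. access lemon: HIT, count now 3. Cache: [bat(c=1) cat(c=1) lemon(c=3) apple(c=4)]
  10. access bat: HIT, count now 2. Cache: [cat(c=1) bat(c=2) lemon(c=3) apple(c=4)]
  11. access apple: HIT, count now 5. Cache: [cat(c=1) bat(c=2) lemon(c=3) apple(c=5)]
  12. access lemon: HIT, count now 4. Cache: [cat(c=1) bat(c=2) lemon(c=4) apple(c=5)]
  13. access pear: MISS, evict cat(c=1). Cache: [pear(c=1) bat(c=2) lemon(c=4) apple(c=5)]
  14. access lemon: HIT, count now 5. Cache: [pear(c=1) bat(c=2) apple(c=5) lemon(c=5)]
  15. access melon: MISS, evict pear(c=1). Cache: [melon(c=1) bat(c=2) apple(c=5) lemon(c=5)]
  16. access apple: HIT, count now 6. Cache: [melon(c=1) bat(c=2) lemon(c=5) apple(c=6)]
  17. access pear: MISS, evict melon(c=1). Cache: [pear(c=1) bat(c=2) lemon(c=5) apple(c=6)]
  18. access plum: MISS, evict pear(c=1). Cache: [plum(c=1) bat(c=2) lemon(c=5) apple(c=6)]
  19. access plum: HIT, count now 2. Cache: [bat(c=2) plum(c=2) lemon(c=5) apple(c=6)]
  20. access plum: HIT, count now 3. Cache: [bat(c=2) plum(c=3) lemon(c=5) apple(c=6)]
  21. access apple: HIT, count now 7. Cache: [bat(c=2) plum(c=3) lemon(c=5) apple(c=7)]
  22. access apple: HIT, count now 8. Cache: [bat(c=2) plum(c=3) lemon(c=5) apple(c=8)]
Total: 14 hits, 8 misses, 4 evictions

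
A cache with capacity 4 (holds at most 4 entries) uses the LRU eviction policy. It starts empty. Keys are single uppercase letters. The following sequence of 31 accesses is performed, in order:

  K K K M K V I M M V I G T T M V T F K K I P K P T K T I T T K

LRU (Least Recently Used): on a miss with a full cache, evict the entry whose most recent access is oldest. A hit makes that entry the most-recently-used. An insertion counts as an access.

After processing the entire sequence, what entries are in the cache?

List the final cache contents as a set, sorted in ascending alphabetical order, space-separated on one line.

Answer: I K P T

Derivation:
LRU simulation (capacity=4):
  1. access K: MISS. Cache (LRU->MRU): [K]
  2. access K: HIT. Cache (LRU->MRU): [K]
  3. access K: HIT. Cache (LRU->MRU): [K]
  4. access M: MISS. Cache (LRU->MRU): [K M]
  5. access K: HIT. Cache (LRU->MRU): [M K]
  6. access V: MISS. Cache (LRU->MRU): [M K V]
  7. access I: MISS. Cache (LRU->MRU): [M K V I]
  8. access M: HIT. Cache (LRU->MRU): [K V I M]
  9. access M: HIT. Cache (LRU->MRU): [K V I M]
  10. access V: HIT. Cache (LRU->MRU): [K I M V]
  11. access I: HIT. Cache (LRU->MRU): [K M V I]
  12. access G: MISS, evict K. Cache (LRU->MRU): [M V I G]
  13. access T: MISS, evict M. Cache (LRU->MRU): [V I G T]
  14. access T: HIT. Cache (LRU->MRU): [V I G T]
  15. access M: MISS, evict V. Cache (LRU->MRU): [I G T M]
  16. access V: MISS, evict I. Cache (LRU->MRU): [G T M V]
  17. access T: HIT. Cache (LRU->MRU): [G M V T]
  18. access F: MISS, evict G. Cache (LRU->MRU): [M V T F]
  19. access K: MISS, evict M. Cache (LRU->MRU): [V T F K]
  20. access K: HIT. Cache (LRU->MRU): [V T F K]
  21. access I: MISS, evict V. Cache (LRU->MRU): [T F K I]
  22. access P: MISS, evict T. Cache (LRU->MRU): [F K I P]
  23. access K: HIT. Cache (LRU->MRU): [F I P K]
  24. access P: HIT. Cache (LRU->MRU): [F I K P]
  25. access T: MISS, evict F. Cache (LRU->MRU): [I K P T]
  26. access K: HIT. Cache (LRU->MRU): [I P T K]
  27. access T: HIT. Cache (LRU->MRU): [I P K T]
  28. access I: HIT. Cache (LRU->MRU): [P K T I]
  29. access T: HIT. Cache (LRU->MRU): [P K I T]
  30. access T: HIT. Cache (LRU->MRU): [P K I T]
  31. access K: HIT. Cache (LRU->MRU): [P I T K]
Total: 18 hits, 13 misses, 9 evictions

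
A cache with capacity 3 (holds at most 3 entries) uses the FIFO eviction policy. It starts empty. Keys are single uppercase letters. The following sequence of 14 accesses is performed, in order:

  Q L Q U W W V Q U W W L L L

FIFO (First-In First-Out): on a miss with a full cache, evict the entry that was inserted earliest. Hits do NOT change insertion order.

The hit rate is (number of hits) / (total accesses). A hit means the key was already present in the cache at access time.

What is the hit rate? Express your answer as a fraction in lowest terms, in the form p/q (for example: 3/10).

Answer: 5/14

Derivation:
FIFO simulation (capacity=3):
  1. access Q: MISS. Cache (old->new): [Q]
  2. access L: MISS. Cache (old->new): [Q L]
  3. access Q: HIT. Cache (old->new): [Q L]
  4. access U: MISS. Cache (old->new): [Q L U]
  5. access W: MISS, evict Q. Cache (old->new): [L U W]
  6. access W: HIT. Cache (old->new): [L U W]
  7. access V: MISS, evict L. Cache (old->new): [U W V]
  8. access Q: MISS, evict U. Cache (old->new): [W V Q]
  9. access U: MISS, evict W. Cache (old->new): [V Q U]
  10. access W: MISS, evict V. Cache (old->new): [Q U W]
  11. access W: HIT. Cache (old->new): [Q U W]
  12. access L: MISS, evict Q. Cache (old->new): [U W L]
  13. access L: HIT. Cache (old->new): [U W L]
  14. access L: HIT. Cache (old->new): [U W L]
Total: 5 hits, 9 misses, 6 evictions

Hit rate = 5/14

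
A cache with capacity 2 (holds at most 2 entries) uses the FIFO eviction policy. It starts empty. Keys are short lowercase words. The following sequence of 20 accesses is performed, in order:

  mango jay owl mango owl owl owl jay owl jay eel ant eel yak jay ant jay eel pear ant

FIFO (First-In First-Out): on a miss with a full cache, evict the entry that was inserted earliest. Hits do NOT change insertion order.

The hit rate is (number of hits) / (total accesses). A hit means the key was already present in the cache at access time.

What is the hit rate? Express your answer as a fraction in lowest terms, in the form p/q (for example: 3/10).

Answer: 3/10

Derivation:
FIFO simulation (capacity=2):
  1. access mango: MISS. Cache (old->new): [mango]
  2. access jay: MISS. Cache (old->new): [mango jay]
  3. access owl: MISS, evict mango. Cache (old->new): [jay owl]
  4. access mango: MISS, evict jay. Cache (old->new): [owl mango]
  5. access owl: HIT. Cache (old->new): [owl mango]
  6. access owl: HIT. Cache (old->new): [owl mango]
  7. access owl: HIT. Cache (old->new): [owl mango]
  8. access jay: MISS, evict owl. Cache (old->new): [mango jay]
  9. access owl: MISS, evict mango. Cache (old->new): [jay owl]
  10. access jay: HIT. Cache (old->new): [jay owl]
  11. access eel: MISS, evict jay. Cache (old->new): [owl eel]
  12. access ant: MISS, evict owl. Cache (old->new): [eel ant]
  13. access eel: HIT. Cache (old->new): [eel ant]
  14. access yak: MISS, evict eel. Cache (old->new): [ant yak]
  15. access jay: MISS, evict ant. Cache (old->new): [yak jay]
  16. access ant: MISS, evict yak. Cache (old->new): [jay ant]
  17. access jay: HIT. Cache (old->new): [jay ant]
  18. access eel: MISS, evict jay. Cache (old->new): [ant eel]
  19. access pear: MISS, evict ant. Cache (old->new): [eel pear]
  20. access ant: MISS, evict eel. Cache (old->new): [pear ant]
Total: 6 hits, 14 misses, 12 evictions

Hit rate = 6/20 = 3/10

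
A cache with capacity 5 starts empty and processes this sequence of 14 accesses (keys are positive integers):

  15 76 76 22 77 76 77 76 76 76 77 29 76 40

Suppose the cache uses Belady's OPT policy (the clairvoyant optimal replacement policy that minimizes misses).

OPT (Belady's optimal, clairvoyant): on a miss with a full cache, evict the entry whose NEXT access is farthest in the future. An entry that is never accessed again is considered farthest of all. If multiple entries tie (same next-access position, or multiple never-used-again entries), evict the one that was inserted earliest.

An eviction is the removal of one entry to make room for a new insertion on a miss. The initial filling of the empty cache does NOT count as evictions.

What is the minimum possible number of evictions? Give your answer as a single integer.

OPT (Belady) simulation (capacity=5):
  1. access 15: MISS. Cache: [15]
  2. access 76: MISS. Cache: [15 76]
  3. access 76: HIT. Next use of 76: step 6. Cache: [15 76]
  4. access 22: MISS. Cache: [15 76 22]
  5. access 77: MISS. Cache: [15 76 22 77]
  6. access 76: HIT. Next use of 76: step 8. Cache: [15 76 22 77]
  7. access 77: HIT. Next use of 77: step 11. Cache: [15 76 22 77]
  8. access 76: HIT. Next use of 76: step 9. Cache: [15 76 22 77]
  9. access 76: HIT. Next use of 76: step 10. Cache: [15 76 22 77]
  10. access 76: HIT. Next use of 76: step 13. Cache: [15 76 22 77]
  11. access 77: HIT. Next use of 77: never. Cache: [15 76 22 77]
  12. access 29: MISS. Cache: [15 76 22 77 29]
  13. access 76: HIT. Next use of 76: never. Cache: [15 76 22 77 29]
  14. access 40: MISS, evict 15 (next use: never). Cache: [76 22 77 29 40]
Total: 8 hits, 6 misses, 1 evictions

Answer: 1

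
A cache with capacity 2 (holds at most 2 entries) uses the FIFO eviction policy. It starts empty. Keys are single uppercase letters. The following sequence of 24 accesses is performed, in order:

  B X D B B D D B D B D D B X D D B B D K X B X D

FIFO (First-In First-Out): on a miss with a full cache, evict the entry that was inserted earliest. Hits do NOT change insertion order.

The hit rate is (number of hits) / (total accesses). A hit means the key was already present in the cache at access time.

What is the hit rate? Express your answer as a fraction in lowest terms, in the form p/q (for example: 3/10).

Answer: 13/24

Derivation:
FIFO simulation (capacity=2):
  1. access B: MISS. Cache (old->new): [B]
  2. access X: MISS. Cache (old->new): [B X]
  3. access D: MISS, evict B. Cache (old->new): [X D]
  4. access B: MISS, evict X. Cache (old->new): [D B]
  5. access B: HIT. Cache (old->new): [D B]
  6. access D: HIT. Cache (old->new): [D B]
  7. access D: HIT. Cache (old->new): [D B]
  8. access B: HIT. Cache (old->new): [D B]
  9. access D: HIT. Cache (old->new): [D B]
  10. access B: HIT. Cache (old->new): [D B]
  11. access D: HIT. Cache (old->new): [D B]
  12. access D: HIT. Cache (old->new): [D B]
  13. access B: HIT. Cache (old->new): [D B]
  14. access X: MISS, evict D. Cache (old->new): [B X]
  15. access D: MISS, evict B. Cache (old->new): [X D]
  16. access D: HIT. Cache (old->new): [X D]
  17. access B: MISS, evict X. Cache (old->new): [D B]
  18. access B: HIT. Cache (old->new): [D B]
  19. access D: HIT. Cache (old->new): [D B]
  20. access K: MISS, evict D. Cache (old->new): [B K]
  21. access X: MISS, evict B. Cache (old->new): [K X]
  22. access B: MISS, evict K. Cache (old->new): [X B]
  23. access X: HIT. Cache (old->new): [X B]
  24. access D: MISS, evict X. Cache (old->new): [B D]
Total: 13 hits, 11 misses, 9 evictions

Hit rate = 13/24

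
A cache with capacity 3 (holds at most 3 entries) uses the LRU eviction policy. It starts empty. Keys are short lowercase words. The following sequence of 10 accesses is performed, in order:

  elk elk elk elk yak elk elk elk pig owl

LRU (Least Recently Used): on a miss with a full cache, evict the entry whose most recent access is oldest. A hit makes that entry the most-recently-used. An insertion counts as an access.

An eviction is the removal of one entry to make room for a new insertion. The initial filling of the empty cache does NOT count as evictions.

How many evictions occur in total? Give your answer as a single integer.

LRU simulation (capacity=3):
  1. access elk: MISS. Cache (LRU->MRU): [elk]
  2. access elk: HIT. Cache (LRU->MRU): [elk]
  3. access elk: HIT. Cache (LRU->MRU): [elk]
  4. access elk: HIT. Cache (LRU->MRU): [elk]
  5. access yak: MISS. Cache (LRU->MRU): [elk yak]
  6. access elk: HIT. Cache (LRU->MRU): [yak elk]
  7. access elk: HIT. Cache (LRU->MRU): [yak elk]
  8. access elk: HIT. Cache (LRU->MRU): [yak elk]
  9. access pig: MISS. Cache (LRU->MRU): [yak elk pig]
  10. access owl: MISS, evict yak. Cache (LRU->MRU): [elk pig owl]
Total: 6 hits, 4 misses, 1 evictions

Answer: 1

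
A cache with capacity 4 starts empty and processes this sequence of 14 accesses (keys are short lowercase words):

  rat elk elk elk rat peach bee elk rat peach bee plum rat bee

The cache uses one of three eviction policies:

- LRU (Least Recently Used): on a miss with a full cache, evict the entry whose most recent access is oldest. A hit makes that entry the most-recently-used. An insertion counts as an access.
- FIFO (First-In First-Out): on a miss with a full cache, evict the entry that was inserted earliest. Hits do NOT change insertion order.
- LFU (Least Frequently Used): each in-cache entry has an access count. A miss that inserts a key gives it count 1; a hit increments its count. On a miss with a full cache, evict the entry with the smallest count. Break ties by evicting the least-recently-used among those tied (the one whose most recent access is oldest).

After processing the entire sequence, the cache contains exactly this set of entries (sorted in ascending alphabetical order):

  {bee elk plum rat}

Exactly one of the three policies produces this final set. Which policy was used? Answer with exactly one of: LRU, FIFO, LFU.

Simulating under each policy and comparing final sets:
  LRU: final set = {bee peach plum rat} -> differs
  FIFO: final set = {bee peach plum rat} -> differs
  LFU: final set = {bee elk plum rat} -> MATCHES target
Only LFU produces the target set.

Answer: LFU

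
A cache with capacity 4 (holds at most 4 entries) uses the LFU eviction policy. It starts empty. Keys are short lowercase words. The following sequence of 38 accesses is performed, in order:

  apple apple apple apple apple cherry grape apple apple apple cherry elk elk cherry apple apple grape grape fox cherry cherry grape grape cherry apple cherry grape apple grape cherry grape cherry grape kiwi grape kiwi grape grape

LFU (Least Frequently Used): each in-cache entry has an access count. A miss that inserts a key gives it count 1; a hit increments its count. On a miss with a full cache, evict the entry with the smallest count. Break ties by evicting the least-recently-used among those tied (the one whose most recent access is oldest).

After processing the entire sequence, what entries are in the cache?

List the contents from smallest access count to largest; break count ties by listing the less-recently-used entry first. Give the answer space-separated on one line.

Answer: kiwi cherry apple grape

Derivation:
LFU simulation (capacity=4):
  1. access apple: MISS. Cache: [apple(c=1)]
  2. access apple: HIT, count now 2. Cache: [apple(c=2)]
  3. access apple: HIT, count now 3. Cache: [apple(c=3)]
  4. access apple: HIT, count now 4. Cache: [apple(c=4)]
  5. access apple: HIT, count now 5. Cache: [apple(c=5)]
  6. access cherry: MISS. Cache: [cherry(c=1) apple(c=5)]
  7. access grape: MISS. Cache: [cherry(c=1) grape(c=1) apple(c=5)]
  8. access apple: HIT, count now 6. Cache: [cherry(c=1) grape(c=1) apple(c=6)]
  9. access apple: HIT, count now 7. Cache: [cherry(c=1) grape(c=1) apple(c=7)]
  10. access apple: HIT, count now 8. Cache: [cherry(c=1) grape(c=1) apple(c=8)]
  11. access cherry: HIT, count now 2. Cache: [grape(c=1) cherry(c=2) apple(c=8)]
  12. access elk: MISS. Cache: [grape(c=1) elk(c=1) cherry(c=2) apple(c=8)]
  13. access elk: HIT, count now 2. Cache: [grape(c=1) cherry(c=2) elk(c=2) apple(c=8)]
  14. access cherry: HIT, count now 3. Cache: [grape(c=1) elk(c=2) cherry(c=3) apple(c=8)]
  15. access apple: HIT, count now 9. Cache: [grape(c=1) elk(c=2) cherry(c=3) apple(c=9)]
  16. access apple: HIT, count now 10. Cache: [grape(c=1) elk(c=2) cherry(c=3) apple(c=10)]
  17. access grape: HIT, count now 2. Cache: [elk(c=2) grape(c=2) cherry(c=3) apple(c=10)]
  18. access grape: HIT, count now 3. Cache: [elk(c=2) cherry(c=3) grape(c=3) apple(c=10)]
  19. access fox: MISS, evict elk(c=2). Cache: [fox(c=1) cherry(c=3) grape(c=3) apple(c=10)]
  20. access cherry: HIT, count now 4. Cache: [fox(c=1) grape(c=3) cherry(c=4) apple(c=10)]
  21. access cherry: HIT, count now 5. Cache: [fox(c=1) grape(c=3) cherry(c=5) apple(c=10)]
  22. access grape: HIT, count now 4. Cache: [fox(c=1) grape(c=4) cherry(c=5) apple(c=10)]
  23. access grape: HIT, count now 5. Cache: [fox(c=1) cherry(c=5) grape(c=5) apple(c=10)]
  24. access cherry: HIT, count now 6. Cache: [fox(c=1) grape(c=5) cherry(c=6) apple(c=10)]
  25. access apple: HIT, count now 11. Cache: [fox(c=1) grape(c=5) cherry(c=6) apple(c=11)]
  26. access cherry: HIT, count now 7. Cache: [fox(c=1) grape(c=5) cherry(c=7) apple(c=11)]
  27. access grape: HIT, count now 6. Cache: [fox(c=1) grape(c=6) cherry(c=7) apple(c=11)]
  28. access apple: HIT, count now 12. Cache: [fox(c=1) grape(c=6) cherry(c=7) apple(c=12)]
  29. access grape: HIT, count now 7. Cache: [fox(c=1) cherry(c=7) grape(c=7) apple(c=12)]
  30. access cherry: HIT, count now 8. Cache: [fox(c=1) grape(c=7) cherry(c=8) apple(c=12)]
  31. access grape: HIT, count now 8. Cache: [fox(c=1) cherry(c=8) grape(c=8) apple(c=12)]
  32. access cherry: HIT, count now 9. Cache: [fox(c=1) grape(c=8) cherry(c=9) apple(c=12)]
  33. access grape: HIT, count now 9. Cache: [fox(c=1) cherry(c=9) grape(c=9) apple(c=12)]
  34. access kiwi: MISS, evict fox(c=1). Cache: [kiwi(c=1) cherry(c=9) grape(c=9) apple(c=12)]
  35. access grape: HIT, count now 10. Cache: [kiwi(c=1) cherry(c=9) grape(c=10) apple(c=12)]
  36. access kiwi: HIT, count now 2. Cache: [kiwi(c=2) cherry(c=9) grape(c=10) apple(c=12)]
  37. access grape: HIT, count now 11. Cache: [kiwi(c=2) cherry(c=9) grape(c=11) apple(c=12)]
  38. access grape: HIT, count now 12. Cache: [kiwi(c=2) cherry(c=9) apple(c=12) grape(c=12)]
Total: 32 hits, 6 misses, 2 evictions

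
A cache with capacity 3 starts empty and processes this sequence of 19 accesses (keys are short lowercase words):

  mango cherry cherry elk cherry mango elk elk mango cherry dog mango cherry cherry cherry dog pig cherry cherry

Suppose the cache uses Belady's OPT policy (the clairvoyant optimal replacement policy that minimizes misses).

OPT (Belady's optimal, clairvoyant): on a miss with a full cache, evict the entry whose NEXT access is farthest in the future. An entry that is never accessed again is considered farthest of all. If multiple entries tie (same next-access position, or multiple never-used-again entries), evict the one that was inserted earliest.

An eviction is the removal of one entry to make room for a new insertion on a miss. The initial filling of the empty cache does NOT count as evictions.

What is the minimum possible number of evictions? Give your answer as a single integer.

Answer: 2

Derivation:
OPT (Belady) simulation (capacity=3):
  1. access mango: MISS. Cache: [mango]
  2. access cherry: MISS. Cache: [mango cherry]
  3. access cherry: HIT. Next use of cherry: step 5. Cache: [mango cherry]
  4. access elk: MISS. Cache: [mango cherry elk]
  5. access cherry: HIT. Next use of cherry: step 10. Cache: [mango cherry elk]
  6. access mango: HIT. Next use of mango: step 9. Cache: [mango cherry elk]
  7. access elk: HIT. Next use of elk: step 8. Cache: [mango cherry elk]
  8. access elk: HIT. Next use of elk: never. Cache: [mango cherry elk]
  9. access mango: HIT. Next use of mango: step 12. Cache: [mango cherry elk]
  10. access cherry: HIT. Next use of cherry: step 13. Cache: [mango cherry elk]
  11. access dog: MISS, evict elk (next use: never). Cache: [mango cherry dog]
  12. access mango: HIT. Next use of mango: never. Cache: [mango cherry dog]
  13. access cherry: HIT. Next use of cherry: step 14. Cache: [mango cherry dog]
  14. access cherry: HIT. Next use of cherry: step 15. Cache: [mango cherry dog]
  15. access cherry: HIT. Next use of cherry: step 18. Cache: [mango cherry dog]
  16. access dog: HIT. Next use of dog: never. Cache: [mango cherry dog]
  17. access pig: MISS, evict mango (next use: never). Cache: [cherry dog pig]
  18. access cherry: HIT. Next use of cherry: step 19. Cache: [cherry dog pig]
  19. access cherry: HIT. Next use of cherry: never. Cache: [cherry dog pig]
Total: 14 hits, 5 misses, 2 evictions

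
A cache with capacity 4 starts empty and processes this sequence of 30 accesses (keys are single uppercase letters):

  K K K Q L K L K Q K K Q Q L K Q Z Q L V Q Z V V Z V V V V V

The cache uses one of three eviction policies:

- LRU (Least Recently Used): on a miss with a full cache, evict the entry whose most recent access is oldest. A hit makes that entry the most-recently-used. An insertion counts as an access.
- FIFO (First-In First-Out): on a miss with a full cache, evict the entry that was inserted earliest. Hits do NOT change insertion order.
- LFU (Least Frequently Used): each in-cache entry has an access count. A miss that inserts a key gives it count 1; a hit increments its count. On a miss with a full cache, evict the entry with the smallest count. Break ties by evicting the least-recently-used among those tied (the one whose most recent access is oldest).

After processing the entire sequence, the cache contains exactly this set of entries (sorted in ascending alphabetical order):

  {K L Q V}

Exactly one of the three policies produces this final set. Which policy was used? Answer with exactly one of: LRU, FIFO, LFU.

Answer: LFU

Derivation:
Simulating under each policy and comparing final sets:
  LRU: final set = {L Q V Z} -> differs
  FIFO: final set = {L Q V Z} -> differs
  LFU: final set = {K L Q V} -> MATCHES target
Only LFU produces the target set.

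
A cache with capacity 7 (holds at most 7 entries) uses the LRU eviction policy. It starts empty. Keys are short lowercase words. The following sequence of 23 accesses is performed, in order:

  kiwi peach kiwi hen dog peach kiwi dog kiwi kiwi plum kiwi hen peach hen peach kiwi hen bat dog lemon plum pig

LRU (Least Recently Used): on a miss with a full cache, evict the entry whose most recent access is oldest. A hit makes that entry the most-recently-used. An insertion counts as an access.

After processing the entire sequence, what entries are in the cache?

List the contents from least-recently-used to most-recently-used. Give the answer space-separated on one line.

Answer: kiwi hen bat dog lemon plum pig

Derivation:
LRU simulation (capacity=7):
  1. access kiwi: MISS. Cache (LRU->MRU): [kiwi]
  2. access peach: MISS. Cache (LRU->MRU): [kiwi peach]
  3. access kiwi: HIT. Cache (LRU->MRU): [peach kiwi]
  4. access hen: MISS. Cache (LRU->MRU): [peach kiwi hen]
  5. access dog: MISS. Cache (LRU->MRU): [peach kiwi hen dog]
  6. access peach: HIT. Cache (LRU->MRU): [kiwi hen dog peach]
  7. access kiwi: HIT. Cache (LRU->MRU): [hen dog peach kiwi]
  8. access dog: HIT. Cache (LRU->MRU): [hen peach kiwi dog]
  9. access kiwi: HIT. Cache (LRU->MRU): [hen peach dog kiwi]
  10. access kiwi: HIT. Cache (LRU->MRU): [hen peach dog kiwi]
  11. access plum: MISS. Cache (LRU->MRU): [hen peach dog kiwi plum]
  12. access kiwi: HIT. Cache (LRU->MRU): [hen peach dog plum kiwi]
  13. access hen: HIT. Cache (LRU->MRU): [peach dog plum kiwi hen]
  14. access peach: HIT. Cache (LRU->MRU): [dog plum kiwi hen peach]
  15. access hen: HIT. Cache (LRU->MRU): [dog plum kiwi peach hen]
  16. access peach: HIT. Cache (LRU->MRU): [dog plum kiwi hen peach]
  17. access kiwi: HIT. Cache (LRU->MRU): [dog plum hen peach kiwi]
  18. access hen: HIT. Cache (LRU->MRU): [dog plum peach kiwi hen]
  19. access bat: MISS. Cache (LRU->MRU): [dog plum peach kiwi hen bat]
  20. access dog: HIT. Cache (LRU->MRU): [plum peach kiwi hen bat dog]
  21. access lemon: MISS. Cache (LRU->MRU): [plum peach kiwi hen bat dog lemon]
  22. access plum: HIT. Cache (LRU->MRU): [peach kiwi hen bat dog lemon plum]
  23. access pig: MISS, evict peach. Cache (LRU->MRU): [kiwi hen bat dog lemon plum pig]
Total: 15 hits, 8 misses, 1 evictions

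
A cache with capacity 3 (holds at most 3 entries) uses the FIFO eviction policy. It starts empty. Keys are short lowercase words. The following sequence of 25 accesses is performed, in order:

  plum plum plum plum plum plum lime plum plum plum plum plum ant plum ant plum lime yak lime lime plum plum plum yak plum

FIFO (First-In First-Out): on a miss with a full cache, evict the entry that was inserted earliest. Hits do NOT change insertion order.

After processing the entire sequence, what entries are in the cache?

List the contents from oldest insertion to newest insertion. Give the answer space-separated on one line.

Answer: ant yak plum

Derivation:
FIFO simulation (capacity=3):
  1. access plum: MISS. Cache (old->new): [plum]
  2. access plum: HIT. Cache (old->new): [plum]
  3. access plum: HIT. Cache (old->new): [plum]
  4. access plum: HIT. Cache (old->new): [plum]
  5. access plum: HIT. Cache (old->new): [plum]
  6. access plum: HIT. Cache (old->new): [plum]
  7. access lime: MISS. Cache (old->new): [plum lime]
  8. access plum: HIT. Cache (old->new): [plum lime]
  9. access plum: HIT. Cache (old->new): [plum lime]
  10. access plum: HIT. Cache (old->new): [plum lime]
  11. access plum: HIT. Cache (old->new): [plum lime]
  12. access plum: HIT. Cache (old->new): [plum lime]
  13. access ant: MISS. Cache (old->new): [plum lime ant]
  14. access plum: HIT. Cache (old->new): [plum lime ant]
  15. access ant: HIT. Cache (old->new): [plum lime ant]
  16. access plum: HIT. Cache (old->new): [plum lime ant]
  17. access lime: HIT. Cache (old->new): [plum lime ant]
  18. access yak: MISS, evict plum. Cache (old->new): [lime ant yak]
  19. access lime: HIT. Cache (old->new): [lime ant yak]
  20. access lime: HIT. Cache (old->new): [lime ant yak]
  21. access plum: MISS, evict lime. Cache (old->new): [ant yak plum]
  22. access plum: HIT. Cache (old->new): [ant yak plum]
  23. access plum: HIT. Cache (old->new): [ant yak plum]
  24. access yak: HIT. Cache (old->new): [ant yak plum]
  25. access plum: HIT. Cache (old->new): [ant yak plum]
Total: 20 hits, 5 misses, 2 evictions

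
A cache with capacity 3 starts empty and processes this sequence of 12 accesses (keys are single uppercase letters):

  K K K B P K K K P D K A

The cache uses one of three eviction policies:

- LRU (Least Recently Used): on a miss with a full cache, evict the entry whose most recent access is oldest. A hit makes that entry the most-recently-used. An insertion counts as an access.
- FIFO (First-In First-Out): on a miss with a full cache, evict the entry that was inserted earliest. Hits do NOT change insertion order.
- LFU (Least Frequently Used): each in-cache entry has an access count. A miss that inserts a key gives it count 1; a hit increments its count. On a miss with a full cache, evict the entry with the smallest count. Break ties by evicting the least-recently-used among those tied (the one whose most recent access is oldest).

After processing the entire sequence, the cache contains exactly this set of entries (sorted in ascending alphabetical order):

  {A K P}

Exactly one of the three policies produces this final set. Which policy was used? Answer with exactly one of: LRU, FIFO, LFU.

Simulating under each policy and comparing final sets:
  LRU: final set = {A D K} -> differs
  FIFO: final set = {A D K} -> differs
  LFU: final set = {A K P} -> MATCHES target
Only LFU produces the target set.

Answer: LFU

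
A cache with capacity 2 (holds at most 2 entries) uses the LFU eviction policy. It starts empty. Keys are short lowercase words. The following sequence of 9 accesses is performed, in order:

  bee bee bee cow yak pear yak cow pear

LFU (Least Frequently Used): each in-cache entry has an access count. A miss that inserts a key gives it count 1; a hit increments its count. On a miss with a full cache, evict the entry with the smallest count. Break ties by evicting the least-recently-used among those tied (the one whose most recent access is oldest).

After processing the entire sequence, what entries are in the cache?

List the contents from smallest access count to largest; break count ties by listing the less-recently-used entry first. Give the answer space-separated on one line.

LFU simulation (capacity=2):
  1. access bee: MISS. Cache: [bee(c=1)]
  2. access bee: HIT, count now 2. Cache: [bee(c=2)]
  3. access bee: HIT, count now 3. Cache: [bee(c=3)]
  4. access cow: MISS. Cache: [cow(c=1) bee(c=3)]
  5. access yak: MISS, evict cow(c=1). Cache: [yak(c=1) bee(c=3)]
  6. access pear: MISS, evict yak(c=1). Cache: [pear(c=1) bee(c=3)]
  7. access yak: MISS, evict pear(c=1). Cache: [yak(c=1) bee(c=3)]
  8. access cow: MISS, evict yak(c=1). Cache: [cow(c=1) bee(c=3)]
  9. access pear: MISS, evict cow(c=1). Cache: [pear(c=1) bee(c=3)]
Total: 2 hits, 7 misses, 5 evictions

Answer: pear bee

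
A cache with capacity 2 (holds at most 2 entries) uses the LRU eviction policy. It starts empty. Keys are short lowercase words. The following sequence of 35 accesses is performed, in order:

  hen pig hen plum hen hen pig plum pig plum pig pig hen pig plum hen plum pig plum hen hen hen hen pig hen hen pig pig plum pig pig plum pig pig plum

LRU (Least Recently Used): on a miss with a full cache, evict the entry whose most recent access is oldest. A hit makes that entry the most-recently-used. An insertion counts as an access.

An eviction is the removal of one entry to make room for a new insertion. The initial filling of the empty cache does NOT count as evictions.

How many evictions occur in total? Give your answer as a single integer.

LRU simulation (capacity=2):
  1. access hen: MISS. Cache (LRU->MRU): [hen]
  2. access pig: MISS. Cache (LRU->MRU): [hen pig]
  3. access hen: HIT. Cache (LRU->MRU): [pig hen]
  4. access plum: MISS, evict pig. Cache (LRU->MRU): [hen plum]
  5. access hen: HIT. Cache (LRU->MRU): [plum hen]
  6. access hen: HIT. Cache (LRU->MRU): [plum hen]
  7. access pig: MISS, evict plum. Cache (LRU->MRU): [hen pig]
  8. access plum: MISS, evict hen. Cache (LRU->MRU): [pig plum]
  9. access pig: HIT. Cache (LRU->MRU): [plum pig]
  10. access plum: HIT. Cache (LRU->MRU): [pig plum]
  11. access pig: HIT. Cache (LRU->MRU): [plum pig]
  12. access pig: HIT. Cache (LRU->MRU): [plum pig]
  13. access hen: MISS, evict plum. Cache (LRU->MRU): [pig hen]
  14. access pig: HIT. Cache (LRU->MRU): [hen pig]
  15. access plum: MISS, evict hen. Cache (LRU->MRU): [pig plum]
  16. access hen: MISS, evict pig. Cache (LRU->MRU): [plum hen]
  17. access plum: HIT. Cache (LRU->MRU): [hen plum]
  18. access pig: MISS, evict hen. Cache (LRU->MRU): [plum pig]
  19. access plum: HIT. Cache (LRU->MRU): [pig plum]
  20. access hen: MISS, evict pig. Cache (LRU->MRU): [plum hen]
  21. access hen: HIT. Cache (LRU->MRU): [plum hen]
  22. access hen: HIT. Cache (LRU->MRU): [plum hen]
  23. access hen: HIT. Cache (LRU->MRU): [plum hen]
  24. access pig: MISS, evict plum. Cache (LRU->MRU): [hen pig]
  25. access hen: HIT. Cache (LRU->MRU): [pig hen]
  26. access hen: HIT. Cache (LRU->MRU): [pig hen]
  27. access pig: HIT. Cache (LRU->MRU): [hen pig]
  28. access pig: HIT. Cache (LRU->MRU): [hen pig]
  29. access plum: MISS, evict hen. Cache (LRU->MRU): [pig plum]
  30. access pig: HIT. Cache (LRU->MRU): [plum pig]
  31. access pig: HIT. Cache (LRU->MRU): [plum pig]
  32. access plum: HIT. Cache (LRU->MRU): [pig plum]
  33. access pig: HIT. Cache (LRU->MRU): [plum pig]
  34. access pig: HIT. Cache (LRU->MRU): [plum pig]
  35. access plum: HIT. Cache (LRU->MRU): [pig plum]
Total: 23 hits, 12 misses, 10 evictions

Answer: 10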